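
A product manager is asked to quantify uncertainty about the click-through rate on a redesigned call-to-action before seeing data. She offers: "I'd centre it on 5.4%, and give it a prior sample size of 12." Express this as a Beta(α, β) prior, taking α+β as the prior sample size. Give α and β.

α = 0.648, β = 11.352

Under the effective-sample-size interpretation, Beta(α, β) has prior mean α/(α+β) and prior sample size α+β.
So α+β = 12 and α/(α+β) = 0.054, giving α = 0.054·12 = 0.648 and β = 12 − 0.648 = 11.352.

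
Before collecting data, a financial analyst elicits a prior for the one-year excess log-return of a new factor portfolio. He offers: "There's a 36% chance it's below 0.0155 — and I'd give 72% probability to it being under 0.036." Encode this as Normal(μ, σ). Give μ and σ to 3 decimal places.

The p-quantile of Normal(μ,σ) is μ + z_p·σ, with z_{0.36} = -0.3585 and z_{0.72} = 0.5828.
Eliminate σ: μ = (z₂·x₁ − z₁·x₂)/(z₂ − z₁) = (0.5828·0.0155 − (-0.3585)·0.036)/0.9413 = 0.023.
Then σ = (x₂ − x₁)/(z₂ − z₁) = (0.036 − 0.0155)/0.9413 = 0.022.

μ = 0.023, σ = 0.022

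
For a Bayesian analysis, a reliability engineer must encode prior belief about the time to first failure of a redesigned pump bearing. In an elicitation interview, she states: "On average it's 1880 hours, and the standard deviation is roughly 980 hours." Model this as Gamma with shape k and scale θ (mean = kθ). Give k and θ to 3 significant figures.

k ≈ 3.68, θ ≈ 511

For Gamma(k, scale θ): mean = kθ, variance = kθ², so CV = 1/√k.
CV = SD/mean = 980/1880 = 0.5213, hence k = 1/CV² = 3.68.
Then θ = mean/k = 1880/3.68 = 511.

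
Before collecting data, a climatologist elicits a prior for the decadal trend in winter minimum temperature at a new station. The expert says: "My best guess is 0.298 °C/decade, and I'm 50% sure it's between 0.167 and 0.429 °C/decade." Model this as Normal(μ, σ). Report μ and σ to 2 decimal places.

μ = 0.30, σ = 0.19

A symmetric 50% interval runs μ ± z·σ with z = 0.6745.
Half-width = 0.131, so σ = 0.131/0.6745 = 0.19.
μ is the stated best guess, 0.30.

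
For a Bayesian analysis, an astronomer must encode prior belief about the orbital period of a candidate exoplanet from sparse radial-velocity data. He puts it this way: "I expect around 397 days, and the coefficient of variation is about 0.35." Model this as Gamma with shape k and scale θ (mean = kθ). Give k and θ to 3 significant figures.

For Gamma(k, scale θ): mean = kθ, variance = kθ², so CV = 1/√k.
CV = 0.35, hence k = 1/CV² = 8.16.
Then θ = mean/k = 397/8.16 = 48.6.

k ≈ 8.16, θ ≈ 48.6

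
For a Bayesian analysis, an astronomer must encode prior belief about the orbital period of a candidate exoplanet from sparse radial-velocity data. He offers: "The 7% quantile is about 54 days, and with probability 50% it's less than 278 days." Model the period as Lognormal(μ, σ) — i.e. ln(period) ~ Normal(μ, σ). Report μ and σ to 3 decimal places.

μ ≈ 5.628, σ ≈ 1.110

If T ~ Lognormal(μ,σ) then ln T ~ Normal(μ,σ), so the p-quantile of ln T is μ + z_p·σ.
ln(54) = 3.989 and ln(278) = 5.628; z_{0.07} = -1.476, z_{0.5} = 0.
σ = (5.628 − 3.989)/(0 − (-1.476)) = 1.110.
μ = 3.989 − (-1.476)·1.110 = 5.628.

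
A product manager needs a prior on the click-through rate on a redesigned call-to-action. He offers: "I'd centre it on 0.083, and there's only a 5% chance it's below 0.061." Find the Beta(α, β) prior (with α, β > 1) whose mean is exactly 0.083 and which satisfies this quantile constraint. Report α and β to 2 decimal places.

α ≈ 31.35, β ≈ 346.37

With mean 0.083 fixed, write α = 0.083s, β = 0.917s where s = α+β.
Need P(θ < 0.061) = 0.05 under Beta(0.083s, 0.917s). Normal approximation: (q−m)/√(m(1−m)/s) ≈ z_{0.05} = -1.64, so s ≈ 0.083·0.917·(-1.64)²/(0.061−0.083)² = 425.5.
At s = 425.5: P(θ<0.061) ≈ 0.040. Adjusting to match 0.05 gives s ≈ 377.72.
So α = 0.083·377.72 ≈ 31.35, β = 0.917·377.72 ≈ 346.37.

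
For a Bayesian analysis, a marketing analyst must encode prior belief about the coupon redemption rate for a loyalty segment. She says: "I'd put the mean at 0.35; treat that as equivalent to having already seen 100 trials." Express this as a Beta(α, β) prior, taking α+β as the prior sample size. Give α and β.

Under the effective-sample-size interpretation, Beta(α, β) has prior mean α/(α+β) and prior sample size α+β.
So α+β = 100 and α/(α+β) = 0.35, giving α = 0.35·100 = 35 and β = 100 − 35 = 65.

α = 35, β = 65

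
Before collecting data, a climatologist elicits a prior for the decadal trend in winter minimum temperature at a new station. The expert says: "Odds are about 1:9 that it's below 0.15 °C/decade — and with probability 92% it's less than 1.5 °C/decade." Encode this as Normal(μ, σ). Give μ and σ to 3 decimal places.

The p-quantile of Normal(μ,σ) is μ + z_p·σ, with z_{0.1} = -1.282 and z_{0.92} = 1.405.
Eliminate σ: μ = (z₂·x₁ − z₁·x₂)/(z₂ − z₁) = (1.405·0.15 − (-1.282)·1.5)/2.687 = 0.794.
Then σ = (x₂ − x₁)/(z₂ − z₁) = (1.5 − 0.15)/2.687 = 0.502.

μ = 0.794, σ = 0.502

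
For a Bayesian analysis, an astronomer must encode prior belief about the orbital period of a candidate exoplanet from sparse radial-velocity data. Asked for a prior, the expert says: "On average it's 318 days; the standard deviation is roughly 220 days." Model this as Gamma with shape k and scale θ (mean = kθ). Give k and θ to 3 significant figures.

For Gamma(k, scale θ): mean = kθ, variance = kθ², so CV = 1/√k.
CV = SD/mean = 220/318 = 0.6918, hence k = 1/CV² = 2.09.
Then θ = mean/k = 318/2.09 = 152.

k ≈ 2.09, θ ≈ 152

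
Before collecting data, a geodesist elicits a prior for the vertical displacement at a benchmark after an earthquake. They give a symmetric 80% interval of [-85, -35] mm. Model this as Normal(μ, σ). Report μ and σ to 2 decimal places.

A symmetric 80% interval runs μ ± z·σ with z = 1.282.
Half-width = 25, so σ = 25/1.282 = 19.51.
μ is the interval midpoint, -60.00.

μ = -60.00, σ = 19.51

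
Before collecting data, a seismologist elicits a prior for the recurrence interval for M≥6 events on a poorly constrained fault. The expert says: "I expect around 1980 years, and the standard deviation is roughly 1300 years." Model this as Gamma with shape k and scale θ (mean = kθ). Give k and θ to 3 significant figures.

k ≈ 2.32, θ ≈ 854

For Gamma(k, scale θ): mean = kθ, variance = kθ², so CV = 1/√k.
CV = SD/mean = 1300/1980 = 0.6566, hence k = 1/CV² = 2.32.
Then θ = mean/k = 1980/2.32 = 854.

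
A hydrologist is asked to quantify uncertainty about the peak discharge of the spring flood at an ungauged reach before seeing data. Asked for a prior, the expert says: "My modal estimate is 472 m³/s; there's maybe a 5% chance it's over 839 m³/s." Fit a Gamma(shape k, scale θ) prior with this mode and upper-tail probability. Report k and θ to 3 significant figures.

k ≈ 9.43, θ ≈ 56

Gamma(k,θ) with k>1 has mode (k−1)θ, so θ = 472/(k−1).
Need P(X < 839) = 0.95 with θ tied to k this way. Start at k = 2, θ = 472: P(X<839) ≈ 0.530.
Too low — raise k to concentrate. Iterating converges to k ≈ 9.43.
Then θ = 472/(9.43−1) ≈ 56.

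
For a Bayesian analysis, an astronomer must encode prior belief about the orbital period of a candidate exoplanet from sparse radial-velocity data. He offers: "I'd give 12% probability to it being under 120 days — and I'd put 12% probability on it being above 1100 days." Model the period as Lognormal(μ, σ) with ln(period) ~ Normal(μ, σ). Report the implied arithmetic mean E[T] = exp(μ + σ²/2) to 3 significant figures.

E[T] ≈ 567 days

If T ~ Lognormal(μ,σ) then ln T ~ Normal(μ,σ), so the p-quantile of ln T is μ + z_p·σ.
ln(120) = 4.787 and ln(1100) = 7.003; z_{0.12} = -1.175, z_{0.88} = 1.175.
σ = (7.003 − 4.787)/(1.175 − (-1.175)) = 0.943.
μ = 4.787 − (-1.175)·0.943 = 5.895.
E[T] = exp(μ + σ²/2) = exp(5.895 + 0.4444) = 567 days.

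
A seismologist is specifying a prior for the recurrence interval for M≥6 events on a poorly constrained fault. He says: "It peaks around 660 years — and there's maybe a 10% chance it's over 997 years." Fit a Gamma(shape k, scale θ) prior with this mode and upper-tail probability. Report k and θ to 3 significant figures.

k ≈ 11.9, θ ≈ 60.3

Gamma(k,θ) with k>1 has mode (k−1)θ, so θ = 660/(k−1).
Need P(X < 997) = 0.9 with θ tied to k this way. Start at k = 2, θ = 660: P(X<997) ≈ 0.446.
Too low — raise k to concentrate. Iterating converges to k ≈ 11.9.
Then θ = 660/(11.9−1) ≈ 60.3.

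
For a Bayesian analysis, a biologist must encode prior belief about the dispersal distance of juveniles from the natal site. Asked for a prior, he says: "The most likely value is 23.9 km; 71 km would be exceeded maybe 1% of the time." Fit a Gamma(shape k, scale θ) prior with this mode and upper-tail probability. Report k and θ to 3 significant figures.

k ≈ 4.81, θ ≈ 6.28

Gamma(k,θ) with k>1 has mode (k−1)θ, so θ = 23.9/(k−1).
Need P(X < 71) = 0.99 with θ tied to k this way. Start at k = 2, θ = 23.9: P(X<71) ≈ 0.796.
Too low — raise k to concentrate. Iterating converges to k ≈ 4.81.
Then θ = 23.9/(4.81−1) ≈ 6.28.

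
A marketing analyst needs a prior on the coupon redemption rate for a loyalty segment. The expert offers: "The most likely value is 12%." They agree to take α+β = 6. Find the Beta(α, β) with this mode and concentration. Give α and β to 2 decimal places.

α = 1.48, β = 4.52

For α,β > 1 the Beta mode is (α−1)/(α+β−2). With α+β = 6, the mode is (α−1)/4.
Set (α−1)/4 = 0.12 → α = 1 + 0.12·4 = 1.48.
β = 6 − α = 4.52.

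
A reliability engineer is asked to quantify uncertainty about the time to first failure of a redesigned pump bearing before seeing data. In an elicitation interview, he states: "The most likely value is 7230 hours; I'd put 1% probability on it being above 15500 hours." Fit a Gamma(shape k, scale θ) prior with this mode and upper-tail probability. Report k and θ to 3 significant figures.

k ≈ 9.33, θ ≈ 868

Gamma(k,θ) with k>1 has mode (k−1)θ, so θ = 7230/(k−1).
Need P(X < 15500) = 0.99 with θ tied to k this way. Start at k = 2, θ = 7230: P(X<15500) ≈ 0.632.
Too low — raise k to concentrate. Iterating converges to k ≈ 9.33.
Then θ = 7230/(9.33−1) ≈ 868.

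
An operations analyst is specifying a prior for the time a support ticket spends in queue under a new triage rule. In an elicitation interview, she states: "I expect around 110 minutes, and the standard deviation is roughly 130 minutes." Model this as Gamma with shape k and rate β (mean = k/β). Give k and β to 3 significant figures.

k ≈ 0.716, β ≈ 0.00651

For Gamma(k, rate β): mean = k/β, variance = k/β², so CV = 1/√k.
CV = SD/mean = 130/110 = 1.182, hence k = 1/CV² = 0.716.
Then β = k/mean = 0.716/110 = 0.00651.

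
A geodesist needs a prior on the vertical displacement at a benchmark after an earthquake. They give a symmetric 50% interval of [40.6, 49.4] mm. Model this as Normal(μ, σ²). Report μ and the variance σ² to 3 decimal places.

A symmetric 50% interval runs μ ± z·σ with z = 0.6745.
Half-width = 4.4, so σ = 4.4/0.6745 = 6.5234 and σ² = 42.555.
μ is the interval midpoint, 45.000.

μ = 45.000, σ² = 42.555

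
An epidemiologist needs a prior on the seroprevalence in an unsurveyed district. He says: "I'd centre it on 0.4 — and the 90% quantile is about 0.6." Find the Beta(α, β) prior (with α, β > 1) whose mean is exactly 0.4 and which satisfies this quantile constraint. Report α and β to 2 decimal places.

α ≈ 3.98, β ≈ 5.96

With mean 0.4 fixed, write α = 0.4s, β = 0.6s where s = α+β.
Need P(θ < 0.6) = 0.9 under Beta(0.4s, 0.6s). Normal approximation: (q−m)/√(m(1−m)/s) ≈ z_{0.9} = 1.28, so s ≈ 0.4·0.6·(1.28)²/(0.6−0.4)² = 9.9.
At s = 9.9: P(θ<0.6) ≈ 0.899. Adjusting to match 0.9 gives s ≈ 9.94.
So α = 0.4·9.94 ≈ 3.98, β = 0.6·9.94 ≈ 5.96.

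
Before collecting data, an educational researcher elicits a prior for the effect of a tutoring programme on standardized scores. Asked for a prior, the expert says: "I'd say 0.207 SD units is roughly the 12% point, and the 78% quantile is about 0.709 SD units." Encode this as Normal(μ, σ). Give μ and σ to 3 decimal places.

For Normal(μ,σ), the p-quantile is μ + z_p·σ. Here z_{0.12} = -1.175, z_{0.78} = 0.7722.
So 0.207 = μ − 1.175σ and 0.709 = μ + 0.7722σ.
Subtracting: σ = (0.709 − 0.207)/(0.7722 − (-1.175)) = 0.258.
Then μ = 0.207 − (-1.175)·0.258 = 0.510.

μ = 0.510, σ = 0.258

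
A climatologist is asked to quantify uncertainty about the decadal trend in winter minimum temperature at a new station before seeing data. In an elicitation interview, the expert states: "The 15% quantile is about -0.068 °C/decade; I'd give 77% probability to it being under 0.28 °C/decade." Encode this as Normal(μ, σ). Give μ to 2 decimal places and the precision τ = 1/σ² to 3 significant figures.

The p-quantile of Normal(μ,σ) is μ + z_p·σ, with z_{0.15} = -1.036 and z_{0.77} = 0.7388.
Eliminate σ: μ = (z₂·x₁ − z₁·x₂)/(z₂ − z₁) = (0.7388·-0.068 − (-1.036)·0.28)/1.775 = 0.14.
Then σ = (x₂ − x₁)/(z₂ − z₁) = (0.28 − -0.068)/1.775 = 0.20.
Precision τ = 1/σ² = 1/0.196² = 26.

μ = 0.14, τ = 26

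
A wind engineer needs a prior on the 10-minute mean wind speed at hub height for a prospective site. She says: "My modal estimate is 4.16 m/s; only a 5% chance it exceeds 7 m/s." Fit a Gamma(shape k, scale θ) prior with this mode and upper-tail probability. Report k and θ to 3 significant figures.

Gamma(k,θ) with k>1 has mode (k−1)θ, so θ = 4.16/(k−1).
Need P(X < 7) = 0.95 with θ tied to k this way. Start at k = 2, θ = 4.16: P(X<7) ≈ 0.501.
Too low — raise k to concentrate. Iterating converges to k ≈ 11.3.
Then θ = 4.16/(11.3−1) ≈ 0.403.

k ≈ 11.3, θ ≈ 0.403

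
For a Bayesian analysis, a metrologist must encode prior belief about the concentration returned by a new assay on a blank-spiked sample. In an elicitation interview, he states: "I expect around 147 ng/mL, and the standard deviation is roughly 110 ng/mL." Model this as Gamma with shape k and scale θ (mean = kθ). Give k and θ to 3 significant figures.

For Gamma(k, scale θ): mean = kθ, variance = kθ², so CV = 1/√k.
CV = SD/mean = 110/147 = 0.7483, hence k = 1/CV² = 1.79.
Then θ = mean/k = 147/1.79 = 82.3.

k ≈ 1.79, θ ≈ 82.3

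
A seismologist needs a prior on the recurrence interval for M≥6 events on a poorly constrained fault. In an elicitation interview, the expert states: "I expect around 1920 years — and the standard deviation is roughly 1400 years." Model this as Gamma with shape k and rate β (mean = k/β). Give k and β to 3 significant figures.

For Gamma(k, rate β): mean = k/β, variance = k/β², so CV = 1/√k.
CV = SD/mean = 1400/1920 = 0.7292, hence k = 1/CV² = 1.88.
Then β = k/mean = 1.88/1920 = 0.00098.

k ≈ 1.88, β ≈ 0.00098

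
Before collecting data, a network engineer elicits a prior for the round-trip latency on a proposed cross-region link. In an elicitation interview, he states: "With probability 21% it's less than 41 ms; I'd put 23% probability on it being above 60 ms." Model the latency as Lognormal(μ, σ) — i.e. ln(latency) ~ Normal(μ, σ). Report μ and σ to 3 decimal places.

If T ~ Lognormal(μ,σ) then ln T ~ Normal(μ,σ), so the p-quantile of ln T is μ + z_p·σ.
ln(41) = 3.714 and ln(60) = 4.094; z_{0.21} = -0.8064, z_{0.77} = 0.7388.
σ = (4.094 − 3.714)/(0.7388 − (-0.8064)) = 0.246.
μ = 3.714 − (-0.8064)·0.246 = 3.912.

μ ≈ 3.912, σ ≈ 0.246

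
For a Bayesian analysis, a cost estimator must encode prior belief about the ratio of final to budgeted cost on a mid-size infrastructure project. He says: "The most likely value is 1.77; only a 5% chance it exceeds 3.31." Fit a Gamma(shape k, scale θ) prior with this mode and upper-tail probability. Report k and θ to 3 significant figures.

Gamma(k,θ) with k>1 has mode (k−1)θ, so θ = 1.77/(k−1).
Need P(X < 3.31) = 0.95 with θ tied to k this way. Start at k = 2, θ = 1.77: P(X<3.31) ≈ 0.558.
Too low — raise k to concentrate. Iterating converges to k ≈ 8.1.
Then θ = 1.77/(8.1−1) ≈ 0.249.

k ≈ 8.1, θ ≈ 0.249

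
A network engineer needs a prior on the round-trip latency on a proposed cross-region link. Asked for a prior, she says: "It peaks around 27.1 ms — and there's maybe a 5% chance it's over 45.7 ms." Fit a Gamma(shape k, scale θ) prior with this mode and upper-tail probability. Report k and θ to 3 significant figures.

Gamma(k,θ) with k>1 has mode (k−1)θ, so θ = 27.1/(k−1).
Need P(X < 45.7) = 0.95 with θ tied to k this way. Start at k = 2, θ = 27.1: P(X<45.7) ≈ 0.503.
Too low — raise k to concentrate. Iterating converges to k ≈ 11.2.
Then θ = 27.1/(11.2−1) ≈ 2.65.

k ≈ 11.2, θ ≈ 2.65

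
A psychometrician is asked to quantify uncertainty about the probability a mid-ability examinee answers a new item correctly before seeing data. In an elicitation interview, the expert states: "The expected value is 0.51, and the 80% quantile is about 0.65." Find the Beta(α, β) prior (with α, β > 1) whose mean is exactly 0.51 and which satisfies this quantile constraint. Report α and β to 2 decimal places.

With mean 0.51 fixed, write α = 0.51s, β = 0.49s where s = α+β.
Need P(θ < 0.65) = 0.8 under Beta(0.51s, 0.49s). Normal approximation: (q−m)/√(m(1−m)/s) ≈ z_{0.8} = 0.842, so s ≈ 0.51·0.49·(0.842)²/(0.65−0.51)² = 9.0.
At s = 9.0: P(θ<0.65) ≈ 0.798. Adjusting to match 0.8 gives s ≈ 9.18.
So α = 0.51·9.18 ≈ 4.68, β = 0.49·9.18 ≈ 4.50.

α ≈ 4.68, β ≈ 4.50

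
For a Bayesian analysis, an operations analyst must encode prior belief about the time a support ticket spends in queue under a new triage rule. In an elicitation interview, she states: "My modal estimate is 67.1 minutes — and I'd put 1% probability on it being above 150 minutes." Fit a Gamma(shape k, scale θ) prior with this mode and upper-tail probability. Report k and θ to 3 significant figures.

Gamma(k,θ) with k>1 has mode (k−1)θ, so θ = 67.1/(k−1).
Need P(X < 150) = 0.99 with θ tied to k this way. Start at k = 2, θ = 67.1: P(X<150) ≈ 0.654.
Too low — raise k to concentrate. Iterating converges to k ≈ 8.43.
Then θ = 67.1/(8.43−1) ≈ 9.04.

k ≈ 8.43, θ ≈ 9.04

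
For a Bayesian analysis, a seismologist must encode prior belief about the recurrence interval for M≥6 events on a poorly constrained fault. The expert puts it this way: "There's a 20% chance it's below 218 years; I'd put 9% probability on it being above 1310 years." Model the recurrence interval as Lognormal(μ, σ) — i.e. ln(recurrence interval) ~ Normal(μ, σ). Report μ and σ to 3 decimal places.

If T ~ Lognormal(μ,σ) then ln T ~ Normal(μ,σ), so the p-quantile of ln T is μ + z_p·σ.
ln(218) = 5.384 and ln(1310) = 7.178; z_{0.2} = -0.8416, z_{0.91} = 1.341.
σ = (7.178 − 5.384)/(1.341 − (-0.8416)) = 0.822.
μ = 5.384 − (-0.8416)·0.822 = 6.076.

μ ≈ 6.076, σ ≈ 0.822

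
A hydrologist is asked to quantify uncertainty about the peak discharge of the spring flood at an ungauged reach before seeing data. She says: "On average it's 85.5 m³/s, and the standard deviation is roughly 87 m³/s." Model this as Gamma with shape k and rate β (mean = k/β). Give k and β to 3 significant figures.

k ≈ 0.966, β ≈ 0.0113

For Gamma(k, rate β): mean = k/β, variance = k/β², so CV = 1/√k.
CV = SD/mean = 87/85.5 = 1.018, hence k = 1/CV² = 0.966.
Then β = k/mean = 0.966/85.5 = 0.0113.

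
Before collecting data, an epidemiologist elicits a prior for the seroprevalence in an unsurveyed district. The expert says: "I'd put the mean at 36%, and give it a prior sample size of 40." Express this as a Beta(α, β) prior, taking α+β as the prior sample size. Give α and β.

Under the effective-sample-size interpretation, Beta(α, β) has prior mean α/(α+β) and prior sample size α+β.
So α+β = 40 and α/(α+β) = 0.36, giving α = 0.36·40 = 14.4 and β = 40 − 14.4 = 25.6.

α = 14.4, β = 25.6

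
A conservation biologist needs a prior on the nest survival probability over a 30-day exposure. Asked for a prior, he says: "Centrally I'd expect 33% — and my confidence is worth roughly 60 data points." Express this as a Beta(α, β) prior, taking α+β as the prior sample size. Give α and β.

α = 19.8, β = 40.2

Under the effective-sample-size interpretation, Beta(α, β) has prior mean α/(α+β) and prior sample size α+β.
So α+β = 60 and α/(α+β) = 0.33, giving α = 0.33·60 = 19.8 and β = 60 − 19.8 = 40.2.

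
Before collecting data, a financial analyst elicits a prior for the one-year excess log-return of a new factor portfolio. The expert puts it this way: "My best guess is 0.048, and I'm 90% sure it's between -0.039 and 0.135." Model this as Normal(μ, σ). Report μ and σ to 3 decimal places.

A symmetric 90% interval runs μ ± z·σ with z = 1.645.
Half-width = 0.087, so σ = 0.087/1.645 = 0.053.
μ is the stated best guess, 0.048.

μ = 0.048, σ = 0.053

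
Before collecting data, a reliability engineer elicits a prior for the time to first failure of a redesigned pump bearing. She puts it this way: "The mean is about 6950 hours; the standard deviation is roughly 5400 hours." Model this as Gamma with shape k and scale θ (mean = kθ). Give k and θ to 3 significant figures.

k ≈ 1.66, θ ≈ 4200

For Gamma(k, scale θ): mean = kθ, variance = kθ², so CV = 1/√k.
CV = SD/mean = 5400/6950 = 0.777, hence k = 1/CV² = 1.66.
Then θ = mean/k = 6950/1.66 = 4200.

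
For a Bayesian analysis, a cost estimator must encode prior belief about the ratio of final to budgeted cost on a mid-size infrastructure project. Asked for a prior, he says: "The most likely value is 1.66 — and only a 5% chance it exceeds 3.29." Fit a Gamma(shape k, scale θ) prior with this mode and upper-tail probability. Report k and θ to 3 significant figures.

k ≈ 6.93, θ ≈ 0.28

Gamma(k,θ) with k>1 has mode (k−1)θ, so θ = 1.66/(k−1).
Need P(X < 3.29) = 0.95 with θ tied to k this way. Start at k = 2, θ = 1.66: P(X<3.29) ≈ 0.589.
Too low — raise k to concentrate. Iterating converges to k ≈ 6.93.
Then θ = 1.66/(6.93−1) ≈ 0.28.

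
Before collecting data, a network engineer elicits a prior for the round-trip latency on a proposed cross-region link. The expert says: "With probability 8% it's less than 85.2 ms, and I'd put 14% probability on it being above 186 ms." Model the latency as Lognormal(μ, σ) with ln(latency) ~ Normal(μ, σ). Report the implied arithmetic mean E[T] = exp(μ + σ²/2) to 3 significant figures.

If T ~ Lognormal(μ,σ) then ln T ~ Normal(μ,σ), so the p-quantile of ln T is μ + z_p·σ.
ln(85.2) = 4.445 and ln(186) = 5.226; z_{0.08} = -1.405, z_{0.86} = 1.08.
σ = (5.226 − 4.445)/(1.08 − (-1.405)) = 0.314.
μ = 4.445 − (-1.405)·0.314 = 4.886.
E[T] = exp(μ + σ²/2) = exp(4.886 + 0.0493) = 139 ms.

E[T] ≈ 139 ms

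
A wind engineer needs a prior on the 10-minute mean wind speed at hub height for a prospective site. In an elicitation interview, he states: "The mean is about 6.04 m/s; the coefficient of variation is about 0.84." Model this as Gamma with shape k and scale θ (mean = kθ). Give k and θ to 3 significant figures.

For Gamma(k, scale θ): mean = kθ, variance = kθ², so CV = 1/√k.
CV = 0.84, hence k = 1/CV² = 1.42.
Then θ = mean/k = 6.04/1.42 = 4.26.

k ≈ 1.42, θ ≈ 4.26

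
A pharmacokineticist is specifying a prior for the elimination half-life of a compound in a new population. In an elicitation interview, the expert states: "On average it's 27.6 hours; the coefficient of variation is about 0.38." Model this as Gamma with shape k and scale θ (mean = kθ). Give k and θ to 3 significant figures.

For Gamma(k, scale θ): mean = kθ, variance = kθ², so CV = 1/√k.
CV = 0.38, hence k = 1/CV² = 6.93.
Then θ = mean/k = 27.6/6.93 = 3.99.

k ≈ 6.93, θ ≈ 3.99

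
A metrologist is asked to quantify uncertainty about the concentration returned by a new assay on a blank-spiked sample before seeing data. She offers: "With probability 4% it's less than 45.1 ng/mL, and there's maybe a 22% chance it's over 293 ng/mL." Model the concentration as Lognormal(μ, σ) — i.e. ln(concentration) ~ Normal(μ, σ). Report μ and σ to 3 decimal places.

If T ~ Lognormal(μ,σ) then ln T ~ Normal(μ,σ), so the p-quantile of ln T is μ + z_p·σ.
ln(45.1) = 3.809 and ln(293) = 5.68; z_{0.04} = -1.751, z_{0.78} = 0.7722.
σ = (5.68 − 3.809)/(0.7722 − (-1.751)) = 0.742.
μ = 3.809 − (-1.751)·0.742 = 5.107.

μ ≈ 5.107, σ ≈ 0.742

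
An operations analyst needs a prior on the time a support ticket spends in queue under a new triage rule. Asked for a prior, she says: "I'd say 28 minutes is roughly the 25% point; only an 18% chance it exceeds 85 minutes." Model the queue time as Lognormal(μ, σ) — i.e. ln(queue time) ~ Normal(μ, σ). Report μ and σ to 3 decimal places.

If T ~ Lognormal(μ,σ) then ln T ~ Normal(μ,σ), so the p-quantile of ln T is μ + z_p·σ.
ln(28) = 3.332 and ln(85) = 4.443; z_{0.25} = -0.6745, z_{0.82} = 0.9154.
σ = (4.443 − 3.332)/(0.9154 − (-0.6745)) = 0.698.
μ = 3.332 − (-0.6745)·0.698 = 3.803.

μ ≈ 3.803, σ ≈ 0.698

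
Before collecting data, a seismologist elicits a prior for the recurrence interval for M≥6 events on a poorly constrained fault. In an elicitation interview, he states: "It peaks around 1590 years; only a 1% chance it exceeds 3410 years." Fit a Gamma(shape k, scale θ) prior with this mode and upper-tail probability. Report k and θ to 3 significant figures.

Gamma(k,θ) with k>1 has mode (k−1)θ, so θ = 1590/(k−1).
Need P(X < 3410) = 0.99 with θ tied to k this way. Start at k = 2, θ = 1590: P(X<3410) ≈ 0.632.
Too low — raise k to concentrate. Iterating converges to k ≈ 9.32.
Then θ = 1590/(9.32−1) ≈ 191.

k ≈ 9.32, θ ≈ 191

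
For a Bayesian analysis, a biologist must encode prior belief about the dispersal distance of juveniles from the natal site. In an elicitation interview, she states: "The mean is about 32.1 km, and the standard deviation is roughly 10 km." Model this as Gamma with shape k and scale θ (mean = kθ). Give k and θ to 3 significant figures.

k ≈ 10.3, θ ≈ 3.12

For Gamma(k, scale θ): mean = kθ, variance = kθ², so CV = 1/√k.
CV = SD/mean = 10/32.1 = 0.3115, hence k = 1/CV² = 10.3.
Then θ = mean/k = 32.1/10.3 = 3.12.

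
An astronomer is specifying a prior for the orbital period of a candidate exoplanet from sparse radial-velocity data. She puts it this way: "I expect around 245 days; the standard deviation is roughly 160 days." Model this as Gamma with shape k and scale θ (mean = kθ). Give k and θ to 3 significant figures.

k ≈ 2.34, θ ≈ 104

For Gamma(k, scale θ): mean = kθ, variance = kθ², so CV = 1/√k.
CV = SD/mean = 160/245 = 0.6531, hence k = 1/CV² = 2.34.
Then θ = mean/k = 245/2.34 = 104.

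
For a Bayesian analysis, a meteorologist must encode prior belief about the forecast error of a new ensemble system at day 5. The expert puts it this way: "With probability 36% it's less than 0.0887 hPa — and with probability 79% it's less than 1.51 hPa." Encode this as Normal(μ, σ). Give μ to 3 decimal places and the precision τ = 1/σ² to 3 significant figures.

μ = 0.526, τ = 0.672

For Normal(μ,σ), the p-quantile is μ + z_p·σ. Here z_{0.36} = -0.3585, z_{0.79} = 0.8064.
So 0.0887 = μ − 0.3585σ and 1.51 = μ + 0.8064σ.
Subtracting: σ = (1.51 − 0.0887)/(0.8064 − (-0.3585)) = 1.220.
Then μ = 0.0887 − (-0.3585)·1.220 = 0.526.
Precision τ = 1/σ² = 1/1.22² = 0.672.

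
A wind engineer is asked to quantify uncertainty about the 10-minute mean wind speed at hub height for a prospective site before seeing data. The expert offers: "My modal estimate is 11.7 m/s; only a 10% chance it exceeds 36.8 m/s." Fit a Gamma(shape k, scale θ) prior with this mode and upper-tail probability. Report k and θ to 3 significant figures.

Gamma(k,θ) with k>1 has mode (k−1)θ, so θ = 11.7/(k−1).
Need P(X < 36.8) = 0.9 with θ tied to k this way. Start at k = 2, θ = 11.7: P(X<36.8) ≈ 0.822.
Too low — raise k to concentrate. Iterating converges to k ≈ 2.44.
Then θ = 11.7/(2.44−1) ≈ 8.12.

k ≈ 2.44, θ ≈ 8.12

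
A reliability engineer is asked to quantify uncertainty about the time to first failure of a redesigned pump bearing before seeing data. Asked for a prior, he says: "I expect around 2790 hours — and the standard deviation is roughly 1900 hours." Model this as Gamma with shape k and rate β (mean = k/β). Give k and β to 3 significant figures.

For Gamma(k, rate β): mean = k/β, variance = k/β², so CV = 1/√k.
CV = SD/mean = 1900/2790 = 0.681, hence k = 1/CV² = 2.16.
Then β = k/mean = 2.16/2790 = 0.000773.

k ≈ 2.16, β ≈ 0.000773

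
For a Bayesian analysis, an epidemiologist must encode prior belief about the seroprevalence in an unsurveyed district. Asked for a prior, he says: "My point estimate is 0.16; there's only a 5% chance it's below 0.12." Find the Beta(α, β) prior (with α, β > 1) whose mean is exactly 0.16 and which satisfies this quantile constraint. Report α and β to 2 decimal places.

With mean 0.16 fixed, write α = 0.16s, β = 0.84s where s = α+β.
Need P(θ < 0.12) = 0.05 under Beta(0.16s, 0.84s). Normal approximation: (q−m)/√(m(1−m)/s) ≈ z_{0.05} = -1.64, so s ≈ 0.16·0.84·(-1.64)²/(0.12−0.16)² = 227.3.
At s = 227.3: P(θ<0.12) ≈ 0.041. Adjusting to match 0.05 gives s ≈ 205.60.
So α = 0.16·205.60 ≈ 32.90, β = 0.84·205.60 ≈ 172.71.

α ≈ 32.90, β ≈ 172.71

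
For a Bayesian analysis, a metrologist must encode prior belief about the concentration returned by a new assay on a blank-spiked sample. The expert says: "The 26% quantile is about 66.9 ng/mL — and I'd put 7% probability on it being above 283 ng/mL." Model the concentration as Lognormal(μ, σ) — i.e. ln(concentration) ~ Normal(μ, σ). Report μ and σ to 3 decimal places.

μ ≈ 4.641, σ ≈ 0.681

If T ~ Lognormal(μ,σ) then ln T ~ Normal(μ,σ), so the p-quantile of ln T is μ + z_p·σ.
ln(66.9) = 4.203 and ln(283) = 5.645; z_{0.26} = -0.6433, z_{0.93} = 1.476.
σ = (5.645 − 4.203)/(1.476 − (-0.6433)) = 0.681.
μ = 4.203 − (-0.6433)·0.681 = 4.641.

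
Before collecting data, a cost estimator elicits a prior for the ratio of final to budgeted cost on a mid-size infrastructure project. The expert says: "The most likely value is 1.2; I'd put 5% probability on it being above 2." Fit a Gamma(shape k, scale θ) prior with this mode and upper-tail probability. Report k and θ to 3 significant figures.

k ≈ 11.7, θ ≈ 0.112

Gamma(k,θ) with k>1 has mode (k−1)θ, so θ = 1.2/(k−1).
Need P(X < 2) = 0.95 with θ tied to k this way. Start at k = 2, θ = 1.2: P(X<2) ≈ 0.496.
Too low — raise k to concentrate. Iterating converges to k ≈ 11.7.
Then θ = 1.2/(11.7−1) ≈ 0.112.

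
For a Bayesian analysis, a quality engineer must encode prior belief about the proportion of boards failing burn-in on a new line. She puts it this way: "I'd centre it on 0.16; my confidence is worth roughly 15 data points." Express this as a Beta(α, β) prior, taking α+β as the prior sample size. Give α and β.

α = 2.4, β = 12.6

Under the effective-sample-size interpretation, Beta(α, β) has prior mean α/(α+β) and prior sample size α+β.
So α+β = 15 and α/(α+β) = 0.16, giving α = 0.16·15 = 2.4 and β = 15 − 2.4 = 12.6.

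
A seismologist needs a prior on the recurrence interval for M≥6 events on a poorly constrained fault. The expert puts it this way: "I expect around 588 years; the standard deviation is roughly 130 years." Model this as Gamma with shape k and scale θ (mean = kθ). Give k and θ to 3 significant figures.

k ≈ 20.5, θ ≈ 28.7

For Gamma(k, scale θ): mean = kθ, variance = kθ², so CV = 1/√k.
CV = SD/mean = 130/588 = 0.2211, hence k = 1/CV² = 20.5.
Then θ = mean/k = 588/20.5 = 28.7.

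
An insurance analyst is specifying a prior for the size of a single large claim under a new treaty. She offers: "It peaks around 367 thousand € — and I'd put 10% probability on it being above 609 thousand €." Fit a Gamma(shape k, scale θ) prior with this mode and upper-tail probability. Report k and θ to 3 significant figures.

k ≈ 8.36, θ ≈ 49.9

Gamma(k,θ) with k>1 has mode (k−1)θ, so θ = 367/(k−1).
Need P(X < 609) = 0.9 with θ tied to k this way. Start at k = 2, θ = 367: P(X<609) ≈ 0.494.
Too low — raise k to concentrate. Iterating converges to k ≈ 8.36.
Then θ = 367/(8.36−1) ≈ 49.9.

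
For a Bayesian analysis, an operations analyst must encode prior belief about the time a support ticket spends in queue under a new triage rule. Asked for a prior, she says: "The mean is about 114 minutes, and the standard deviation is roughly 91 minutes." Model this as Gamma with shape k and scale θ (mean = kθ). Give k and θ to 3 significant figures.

For Gamma(k, scale θ): mean = kθ, variance = kθ², so CV = 1/√k.
CV = SD/mean = 91/114 = 0.7982, hence k = 1/CV² = 1.57.
Then θ = mean/k = 114/1.57 = 72.6.

k ≈ 1.57, θ ≈ 72.6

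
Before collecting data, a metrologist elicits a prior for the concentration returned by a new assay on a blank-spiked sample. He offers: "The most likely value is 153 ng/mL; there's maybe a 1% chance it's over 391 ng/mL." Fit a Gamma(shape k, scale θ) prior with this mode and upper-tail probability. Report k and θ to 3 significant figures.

k ≈ 6.31, θ ≈ 28.8

Gamma(k,θ) with k>1 has mode (k−1)θ, so θ = 153/(k−1).
Need P(X < 391) = 0.99 with θ tied to k this way. Start at k = 2, θ = 153: P(X<391) ≈ 0.724.
Too low — raise k to concentrate. Iterating converges to k ≈ 6.31.
Then θ = 153/(6.31−1) ≈ 28.8.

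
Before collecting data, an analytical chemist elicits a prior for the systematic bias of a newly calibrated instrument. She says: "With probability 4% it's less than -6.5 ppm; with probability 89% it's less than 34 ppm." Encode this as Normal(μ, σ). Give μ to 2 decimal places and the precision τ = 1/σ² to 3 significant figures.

μ = 17.32, τ = 0.0054

The p-quantile of Normal(μ,σ) is μ + z_p·σ, with z_{0.04} = -1.751 and z_{0.89} = 1.227.
Eliminate σ: μ = (z₂·x₁ − z₁·x₂)/(z₂ − z₁) = (1.227·-6.5 − (-1.751)·34)/2.977 = 17.32.
Then σ = (x₂ − x₁)/(z₂ − z₁) = (34 − -6.5)/2.977 = 13.60.
Precision τ = 1/σ² = 1/13.6² = 0.0054.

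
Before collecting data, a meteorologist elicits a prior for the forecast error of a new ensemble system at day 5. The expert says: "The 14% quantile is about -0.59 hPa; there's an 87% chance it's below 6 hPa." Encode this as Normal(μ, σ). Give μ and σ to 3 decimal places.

μ = 2.636, σ = 2.986

The p-quantile of Normal(μ,σ) is μ + z_p·σ, with z_{0.14} = -1.08 and z_{0.87} = 1.126.
Eliminate σ: μ = (z₂·x₁ − z₁·x₂)/(z₂ − z₁) = (1.126·-0.59 − (-1.08)·6)/2.207 = 2.636.
Then σ = (x₂ − x₁)/(z₂ − z₁) = (6 − -0.59)/2.207 = 2.986.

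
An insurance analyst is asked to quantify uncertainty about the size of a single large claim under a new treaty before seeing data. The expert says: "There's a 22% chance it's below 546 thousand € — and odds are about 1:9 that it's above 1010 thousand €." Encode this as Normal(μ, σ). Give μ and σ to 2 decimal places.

μ = 720.46, σ = 225.93

For Normal(μ,σ), the p-quantile is μ + z_p·σ. Here z_{0.22} = -0.7722, z_{0.9} = 1.282.
So 546 = μ − 0.7722σ and 1010 = μ + 1.282σ.
Subtracting: σ = (1010 − 546)/(1.282 − (-0.7722)) = 225.93.
Then μ = 546 − (-0.7722)·225.93 = 720.46.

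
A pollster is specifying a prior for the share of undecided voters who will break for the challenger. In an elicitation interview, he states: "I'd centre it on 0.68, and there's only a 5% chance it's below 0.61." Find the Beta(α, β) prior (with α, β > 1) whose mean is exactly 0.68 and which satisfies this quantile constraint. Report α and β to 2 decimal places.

α ≈ 85.00, β ≈ 40.00

With mean 0.68 fixed, write α = 0.68s, β = 0.32s where s = α+β.
Need P(θ < 0.61) = 0.05 under Beta(0.68s, 0.32s). Normal approximation: (q−m)/√(m(1−m)/s) ≈ z_{0.05} = -1.64, so s ≈ 0.68·0.32·(-1.64)²/(0.61−0.68)² = 120.1.
At s = 120.1: P(θ<0.61) ≈ 0.053. Adjusting to match 0.05 gives s ≈ 124.99.
So α = 0.68·124.99 ≈ 85.00, β = 0.32·124.99 ≈ 40.00.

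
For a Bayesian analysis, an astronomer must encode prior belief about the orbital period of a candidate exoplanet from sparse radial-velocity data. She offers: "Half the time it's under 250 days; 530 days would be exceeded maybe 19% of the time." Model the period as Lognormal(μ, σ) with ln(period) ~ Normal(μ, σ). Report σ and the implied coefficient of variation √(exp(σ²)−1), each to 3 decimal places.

σ ≈ 0.856, CV ≈ 1.039

If T ~ Lognormal(μ,σ) then ln T ~ Normal(μ,σ), so the p-quantile of ln T is μ + z_p·σ.
ln(250) = 5.521 and ln(530) = 6.273; z_{0.5} = 0, z_{0.81} = 0.8779.
σ = (6.273 − 5.521)/(0.8779 − (0)) = 0.856.
μ = 5.521 − (0)·0.856 = 5.521.
CV = √(exp(σ²)−1) = √(exp(0.7326)−1) = 1.039.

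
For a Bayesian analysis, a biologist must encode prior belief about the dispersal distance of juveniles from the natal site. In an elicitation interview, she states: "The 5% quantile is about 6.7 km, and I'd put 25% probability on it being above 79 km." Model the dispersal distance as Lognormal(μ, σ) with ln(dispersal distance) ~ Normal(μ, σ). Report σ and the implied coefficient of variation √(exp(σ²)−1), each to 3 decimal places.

σ ≈ 1.064, CV ≈ 1.449

If T ~ Lognormal(μ,σ) then ln T ~ Normal(μ,σ), so the p-quantile of ln T is μ + z_p·σ.
ln(6.7) = 1.902 and ln(79) = 4.369; z_{0.05} = -1.645, z_{0.75} = 0.6745.
σ = (4.369 − 1.902)/(0.6745 − (-1.645)) = 1.064.
μ = 1.902 − (-1.645)·1.064 = 3.652.
CV = √(exp(σ²)−1) = √(exp(1.1317)−1) = 1.449.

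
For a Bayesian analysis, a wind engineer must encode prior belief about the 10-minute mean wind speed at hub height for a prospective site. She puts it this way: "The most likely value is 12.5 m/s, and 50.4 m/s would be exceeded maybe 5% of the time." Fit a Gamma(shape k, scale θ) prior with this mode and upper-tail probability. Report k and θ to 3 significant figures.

Gamma(k,θ) with k>1 has mode (k−1)θ, so θ = 12.5/(k−1).
Need P(X < 50.4) = 0.95 with θ tied to k this way. Start at k = 2, θ = 12.5: P(X<50.4) ≈ 0.911.
Too low — raise k to concentrate. Iterating converges to k ≈ 2.29.
Then θ = 12.5/(2.29−1) ≈ 9.67.

k ≈ 2.29, θ ≈ 9.67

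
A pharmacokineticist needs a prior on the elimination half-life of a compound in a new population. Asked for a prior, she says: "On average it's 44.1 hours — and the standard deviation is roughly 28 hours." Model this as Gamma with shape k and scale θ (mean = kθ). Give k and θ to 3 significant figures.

k ≈ 2.48, θ ≈ 17.8

For Gamma(k, scale θ): mean = kθ, variance = kθ², so CV = 1/√k.
CV = SD/mean = 28/44.1 = 0.6349, hence k = 1/CV² = 2.48.
Then θ = mean/k = 44.1/2.48 = 17.8.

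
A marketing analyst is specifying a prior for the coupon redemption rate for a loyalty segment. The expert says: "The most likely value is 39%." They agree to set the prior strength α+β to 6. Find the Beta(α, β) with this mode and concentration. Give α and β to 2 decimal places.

For α,β > 1 the Beta mode is (α−1)/(α+β−2). With α+β = 6, the mode is (α−1)/4.
Set (α−1)/4 = 0.39 → α = 1 + 0.39·4 = 2.56.
β = 6 − α = 3.44.

α = 2.56, β = 3.44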